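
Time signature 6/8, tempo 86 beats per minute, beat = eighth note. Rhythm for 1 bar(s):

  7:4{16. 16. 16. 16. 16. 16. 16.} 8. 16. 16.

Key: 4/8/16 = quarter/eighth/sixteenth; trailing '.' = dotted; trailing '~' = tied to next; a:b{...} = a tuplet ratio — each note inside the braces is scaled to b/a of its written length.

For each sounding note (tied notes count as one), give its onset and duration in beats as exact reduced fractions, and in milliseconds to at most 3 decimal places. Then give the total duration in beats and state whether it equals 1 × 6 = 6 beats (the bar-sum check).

1) 0.0ms=0b +299.003ms=3/7b
2) 299.003ms=3/7b +299.003ms=3/7b
3) 598.007ms=6/7b +299.003ms=3/7b
4) 897.01ms=9/7b +299.003ms=3/7b
5) 1196.013ms=12/7b +299.003ms=3/7b
6) 1495.017ms=15/7b +299.003ms=3/7b
7) 1794.02ms=18/7b +299.003ms=3/7b
8) 2093.023ms=3b +1046.512ms=3/2b
9) 3139.535ms=9/2b +523.256ms=3/4b
10) 3662.791ms=21/4b +523.256ms=3/4b
Σ=6b of 6 (86bpm 6/8) — PASS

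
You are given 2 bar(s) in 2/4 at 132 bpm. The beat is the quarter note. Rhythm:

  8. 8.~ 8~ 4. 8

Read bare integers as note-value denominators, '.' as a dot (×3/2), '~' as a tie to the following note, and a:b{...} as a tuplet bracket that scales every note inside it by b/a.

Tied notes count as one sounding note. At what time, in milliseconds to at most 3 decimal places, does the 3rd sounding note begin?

1. 0.0ms @ 0 + 340.909ms (3/4)
2. 340.909ms @ 3/4 + 1250.0ms (11/4)
3. 1590.909ms @ 7/2 + 227.273ms (1/2)

note 3 onset = 7/2b = 1590.909ms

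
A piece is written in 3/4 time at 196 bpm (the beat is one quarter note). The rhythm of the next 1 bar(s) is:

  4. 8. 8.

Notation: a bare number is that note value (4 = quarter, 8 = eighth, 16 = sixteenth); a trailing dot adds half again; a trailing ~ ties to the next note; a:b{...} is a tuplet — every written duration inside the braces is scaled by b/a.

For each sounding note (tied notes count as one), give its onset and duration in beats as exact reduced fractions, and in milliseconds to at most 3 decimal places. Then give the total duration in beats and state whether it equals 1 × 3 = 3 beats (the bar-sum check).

1) 0.0ms=0b +459.184ms=3/2b
2) 459.184ms=3/2b +229.592ms=3/4b
3) 688.776ms=9/4b +229.592ms=3/4b
Σ=3b of 3 (196bpm 3/4) — PASS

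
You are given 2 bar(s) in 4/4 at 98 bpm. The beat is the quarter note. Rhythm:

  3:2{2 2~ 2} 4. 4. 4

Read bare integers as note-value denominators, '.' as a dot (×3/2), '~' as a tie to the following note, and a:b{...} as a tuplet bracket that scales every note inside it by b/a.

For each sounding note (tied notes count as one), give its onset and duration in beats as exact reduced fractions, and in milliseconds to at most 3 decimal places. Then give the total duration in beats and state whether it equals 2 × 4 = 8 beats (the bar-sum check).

1) 0.0ms=0b +816.327ms=4/3b
2) 816.327ms=4/3b +1632.653ms=8/3b
3) 2448.98ms=4b +918.367ms=3/2b
4) 3367.347ms=11/2b +918.367ms=3/2b
5) 4285.714ms=7b +612.245ms=1b
Σ=8b of 8 (98bpm 4/4) — PASS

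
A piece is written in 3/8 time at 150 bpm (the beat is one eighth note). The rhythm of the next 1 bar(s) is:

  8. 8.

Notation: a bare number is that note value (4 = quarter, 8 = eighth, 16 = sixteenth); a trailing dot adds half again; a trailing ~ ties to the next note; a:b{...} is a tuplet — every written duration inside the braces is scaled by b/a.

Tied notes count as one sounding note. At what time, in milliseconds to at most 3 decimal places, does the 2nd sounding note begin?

note 2 onset = 3/2b = 600.0ms

1. 0.0ms @ 0 + 600.0ms (3/2)
2. 600.0ms @ 3/2 + 600.0ms (3/2)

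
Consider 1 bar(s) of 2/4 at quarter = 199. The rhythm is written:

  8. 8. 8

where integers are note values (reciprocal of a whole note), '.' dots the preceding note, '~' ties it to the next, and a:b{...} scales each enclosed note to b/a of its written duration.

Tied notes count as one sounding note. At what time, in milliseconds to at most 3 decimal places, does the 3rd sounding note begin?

note 3 onset = 3/2b = 452.261ms

1. 0.0ms @ 0 + 226.131ms (3/4)
2. 226.131ms @ 3/4 + 226.131ms (3/4)
3. 452.261ms @ 3/2 + 150.754ms (1/2)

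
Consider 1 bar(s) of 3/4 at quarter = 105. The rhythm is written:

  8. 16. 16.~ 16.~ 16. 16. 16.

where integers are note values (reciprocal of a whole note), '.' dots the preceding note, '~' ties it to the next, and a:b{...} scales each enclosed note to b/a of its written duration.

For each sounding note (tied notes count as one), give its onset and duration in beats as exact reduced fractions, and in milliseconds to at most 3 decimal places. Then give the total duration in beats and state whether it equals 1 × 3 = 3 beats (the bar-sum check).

1) 0.0ms=0b +428.571ms=3/4b
2) 428.571ms=3/4b +214.286ms=3/8b
3) 642.857ms=9/8b +642.857ms=9/8b
4) 1285.714ms=9/4b +214.286ms=3/8b
5) 1500.0ms=21/8b +214.286ms=3/8b
Σ=3b of 3 (105bpm 3/4) — PASS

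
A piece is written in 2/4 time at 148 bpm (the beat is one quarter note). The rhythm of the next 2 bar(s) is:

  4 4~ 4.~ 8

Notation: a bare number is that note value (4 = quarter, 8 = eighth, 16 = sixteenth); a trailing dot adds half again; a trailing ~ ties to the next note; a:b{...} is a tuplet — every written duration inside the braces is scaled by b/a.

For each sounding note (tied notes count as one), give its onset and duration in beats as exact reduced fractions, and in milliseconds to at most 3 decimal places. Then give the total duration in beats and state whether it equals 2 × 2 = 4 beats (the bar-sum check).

1) 0.0ms=0b +405.405ms=1b
2) 405.405ms=1b +1216.216ms=3b
Σ=4b of 4 (148bpm 2/4) — PASS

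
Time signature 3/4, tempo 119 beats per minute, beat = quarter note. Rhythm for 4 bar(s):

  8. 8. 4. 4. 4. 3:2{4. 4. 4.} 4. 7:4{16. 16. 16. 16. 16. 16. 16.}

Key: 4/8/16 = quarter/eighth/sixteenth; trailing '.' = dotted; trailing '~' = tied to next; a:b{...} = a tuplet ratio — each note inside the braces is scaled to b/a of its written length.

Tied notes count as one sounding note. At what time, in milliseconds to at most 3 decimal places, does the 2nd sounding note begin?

1. 0.0ms @ 0 + 378.151ms (3/4)
2. 378.151ms @ 3/4 + 378.151ms (3/4)
3. 756.303ms @ 3/2 + 756.303ms (3/2)
4. 1512.605ms @ 3 + 756.303ms (3/2)
5. 2268.908ms @ 9/2 + 756.303ms (3/2)
6. 3025.21ms @ 6 + 504.202ms (1)
7. 3529.412ms @ 7 + 504.202ms (1)
8. 4033.613ms @ 8 + 504.202ms (1)
9. 4537.815ms @ 9 + 756.303ms (3/2)
10. 5294.118ms @ 21/2 + 108.043ms (3/14)
11. 5402.161ms @ 75/7 + 108.043ms (3/14)
12. 5510.204ms @ 153/14 + 108.043ms (3/14)
13. 5618.247ms @ 78/7 + 108.043ms (3/14)
14. 5726.291ms @ 159/14 + 108.043ms (3/14)
15. 5834.334ms @ 81/7 + 108.043ms (3/14)
16. 5942.377ms @ 165/14 + 108.043ms (3/14)

note 2 onset = 3/4b = 378.151ms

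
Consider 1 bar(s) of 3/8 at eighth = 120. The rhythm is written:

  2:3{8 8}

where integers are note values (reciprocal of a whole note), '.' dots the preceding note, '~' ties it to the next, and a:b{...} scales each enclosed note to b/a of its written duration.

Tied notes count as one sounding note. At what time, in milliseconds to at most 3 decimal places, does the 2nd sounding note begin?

note 2 onset = 3/2b = 750.0ms

1. 0.0ms @ 0 + 750.0ms (3/2)
2. 750.0ms @ 3/2 + 750.0ms (3/2)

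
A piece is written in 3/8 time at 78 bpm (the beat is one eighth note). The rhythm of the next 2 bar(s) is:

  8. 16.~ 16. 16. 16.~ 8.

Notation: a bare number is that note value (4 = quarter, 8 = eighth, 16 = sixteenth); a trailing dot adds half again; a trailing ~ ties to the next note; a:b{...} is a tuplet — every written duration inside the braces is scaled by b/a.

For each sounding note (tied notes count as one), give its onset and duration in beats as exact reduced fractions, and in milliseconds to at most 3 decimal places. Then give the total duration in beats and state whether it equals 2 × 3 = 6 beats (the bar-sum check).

1) 0.0ms=0b +1153.846ms=3/2b
2) 1153.846ms=3/2b +1153.846ms=3/2b
3) 2307.692ms=3b +576.923ms=3/4b
4) 2884.615ms=15/4b +1730.769ms=9/4b
Σ=6b of 6 (78bpm 3/8) — PASS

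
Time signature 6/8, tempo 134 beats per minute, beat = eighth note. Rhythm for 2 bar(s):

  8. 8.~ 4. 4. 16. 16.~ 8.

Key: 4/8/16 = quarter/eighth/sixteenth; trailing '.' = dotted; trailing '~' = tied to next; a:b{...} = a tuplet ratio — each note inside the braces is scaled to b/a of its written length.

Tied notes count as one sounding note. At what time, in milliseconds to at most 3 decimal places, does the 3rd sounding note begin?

1. 0.0ms @ 0 + 671.642ms (3/2)
2. 671.642ms @ 3/2 + 2014.925ms (9/2)
3. 2686.567ms @ 6 + 1343.284ms (3)
4. 4029.851ms @ 9 + 335.821ms (3/4)
5. 4365.672ms @ 39/4 + 1007.463ms (9/4)

note 3 onset = 6b = 2686.567ms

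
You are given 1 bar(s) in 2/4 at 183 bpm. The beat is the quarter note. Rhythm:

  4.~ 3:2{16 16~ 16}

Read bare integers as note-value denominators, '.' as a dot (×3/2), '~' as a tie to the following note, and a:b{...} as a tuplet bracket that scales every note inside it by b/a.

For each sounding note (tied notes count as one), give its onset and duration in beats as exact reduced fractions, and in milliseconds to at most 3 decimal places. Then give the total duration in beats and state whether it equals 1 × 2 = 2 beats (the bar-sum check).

1) 0.0ms=0b +546.448ms=5/3b
2) 546.448ms=5/3b +109.29ms=1/3b
Σ=2b of 2 (183bpm 2/4) — PASS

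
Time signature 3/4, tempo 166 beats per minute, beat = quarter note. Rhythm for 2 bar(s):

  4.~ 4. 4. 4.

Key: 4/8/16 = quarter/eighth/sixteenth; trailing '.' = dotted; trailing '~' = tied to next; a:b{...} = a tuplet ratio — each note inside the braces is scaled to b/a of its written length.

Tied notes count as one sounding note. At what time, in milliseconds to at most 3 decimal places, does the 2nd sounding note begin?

1. 0.0ms @ 0 + 1084.337ms (3)
2. 1084.337ms @ 3 + 542.169ms (3/2)
3. 1626.506ms @ 9/2 + 542.169ms (3/2)

note 2 onset = 3b = 1084.337ms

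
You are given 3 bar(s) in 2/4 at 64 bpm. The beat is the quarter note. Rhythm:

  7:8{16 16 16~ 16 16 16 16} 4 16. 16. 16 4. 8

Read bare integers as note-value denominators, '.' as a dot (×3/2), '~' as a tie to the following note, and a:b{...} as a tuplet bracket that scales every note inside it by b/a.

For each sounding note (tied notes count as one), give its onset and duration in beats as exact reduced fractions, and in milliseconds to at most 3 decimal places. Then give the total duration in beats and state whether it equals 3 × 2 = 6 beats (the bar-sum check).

1) 0.0ms=0b +267.857ms=2/7b
2) 267.857ms=2/7b +267.857ms=2/7b
3) 535.714ms=4/7b +535.714ms=4/7b
4) 1071.429ms=8/7b +267.857ms=2/7b
5) 1339.286ms=10/7b +267.857ms=2/7b
6) 1607.143ms=12/7b +267.857ms=2/7b
7) 1875.0ms=2b +937.5ms=1b
8) 2812.5ms=3b +351.562ms=3/8b
9) 3164.062ms=27/8b +351.562ms=3/8b
10) 3515.625ms=15/4b +234.375ms=1/4b
11) 3750.0ms=4b +1406.25ms=3/2b
12) 5156.25ms=11/2b +468.75ms=1/2b
Σ=6b of 6 (64bpm 2/4) — PASS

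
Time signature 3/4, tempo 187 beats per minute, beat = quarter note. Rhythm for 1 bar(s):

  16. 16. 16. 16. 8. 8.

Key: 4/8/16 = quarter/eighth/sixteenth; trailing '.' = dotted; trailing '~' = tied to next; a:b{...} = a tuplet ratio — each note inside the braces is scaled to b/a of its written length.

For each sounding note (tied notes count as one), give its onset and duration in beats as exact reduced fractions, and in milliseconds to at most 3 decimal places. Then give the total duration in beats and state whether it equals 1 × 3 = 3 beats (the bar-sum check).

1) 0.0ms=0b +120.321ms=3/8b
2) 120.321ms=3/8b +120.321ms=3/8b
3) 240.642ms=3/4b +120.321ms=3/8b
4) 360.963ms=9/8b +120.321ms=3/8b
5) 481.283ms=3/2b +240.642ms=3/4b
6) 721.925ms=9/4b +240.642ms=3/4b
Σ=3b of 3 (187bpm 3/4) — PASS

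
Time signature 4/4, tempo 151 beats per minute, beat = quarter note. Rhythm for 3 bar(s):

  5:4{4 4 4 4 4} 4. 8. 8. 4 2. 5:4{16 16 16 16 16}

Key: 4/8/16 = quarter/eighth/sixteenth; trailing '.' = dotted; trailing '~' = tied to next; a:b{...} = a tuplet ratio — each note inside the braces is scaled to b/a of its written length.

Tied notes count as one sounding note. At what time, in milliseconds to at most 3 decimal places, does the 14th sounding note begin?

note 14 onset = 58/5b = 4609.272ms

1. 0.0ms @ 0 + 317.881ms (4/5)
2. 317.881ms @ 4/5 + 317.881ms (4/5)
3. 635.762ms @ 8/5 + 317.881ms (4/5)
4. 953.642ms @ 12/5 + 317.881ms (4/5)
5. 1271.523ms @ 16/5 + 317.881ms (4/5)
6. 1589.404ms @ 4 + 596.026ms (3/2)
7. 2185.43ms @ 11/2 + 298.013ms (3/4)
8. 2483.444ms @ 25/4 + 298.013ms (3/4)
9. 2781.457ms @ 7 + 397.351ms (1)
10. 3178.808ms @ 8 + 1192.053ms (3)
11. 4370.861ms @ 11 + 79.47ms (1/5)
12. 4450.331ms @ 56/5 + 79.47ms (1/5)
13. 4529.801ms @ 57/5 + 79.47ms (1/5)
14. 4609.272ms @ 58/5 + 79.47ms (1/5)
15. 4688.742ms @ 59/5 + 79.47ms (1/5)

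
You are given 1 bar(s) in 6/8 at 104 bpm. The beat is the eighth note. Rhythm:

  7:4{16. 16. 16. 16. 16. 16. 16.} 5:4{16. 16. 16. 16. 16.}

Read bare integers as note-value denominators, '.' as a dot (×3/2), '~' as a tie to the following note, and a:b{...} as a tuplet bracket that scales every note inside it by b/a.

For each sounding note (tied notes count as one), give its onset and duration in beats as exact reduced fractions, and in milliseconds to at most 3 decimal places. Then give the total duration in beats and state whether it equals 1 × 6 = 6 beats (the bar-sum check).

1) 0.0ms=0b +247.253ms=3/7b
2) 247.253ms=3/7b +247.253ms=3/7b
3) 494.505ms=6/7b +247.253ms=3/7b
4) 741.758ms=9/7b +247.253ms=3/7b
5) 989.011ms=12/7b +247.253ms=3/7b
6) 1236.264ms=15/7b +247.253ms=3/7b
7) 1483.516ms=18/7b +247.253ms=3/7b
8) 1730.769ms=3b +346.154ms=3/5b
9) 2076.923ms=18/5b +346.154ms=3/5b
10) 2423.077ms=21/5b +346.154ms=3/5b
11) 2769.231ms=24/5b +346.154ms=3/5b
12) 3115.385ms=27/5b +346.154ms=3/5b
Σ=6b of 6 (104bpm 6/8) — PASS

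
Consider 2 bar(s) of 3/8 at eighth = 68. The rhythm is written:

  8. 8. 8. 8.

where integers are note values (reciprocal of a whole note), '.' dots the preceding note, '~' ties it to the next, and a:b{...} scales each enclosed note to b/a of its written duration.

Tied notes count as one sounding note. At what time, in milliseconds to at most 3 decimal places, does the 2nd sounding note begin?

1. 0.0ms @ 0 + 1323.529ms (3/2)
2. 1323.529ms @ 3/2 + 1323.529ms (3/2)
3. 2647.059ms @ 3 + 1323.529ms (3/2)
4. 3970.588ms @ 9/2 + 1323.529ms (3/2)

note 2 onset = 3/2b = 1323.529ms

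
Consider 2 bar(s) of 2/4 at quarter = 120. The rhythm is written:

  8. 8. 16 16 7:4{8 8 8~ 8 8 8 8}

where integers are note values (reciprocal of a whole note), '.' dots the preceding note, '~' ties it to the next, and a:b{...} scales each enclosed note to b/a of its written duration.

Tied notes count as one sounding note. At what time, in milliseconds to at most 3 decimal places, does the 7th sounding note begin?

note 7 onset = 18/7b = 1285.714ms

1. 0.0ms @ 0 + 375.0ms (3/4)
2. 375.0ms @ 3/4 + 375.0ms (3/4)
3. 750.0ms @ 3/2 + 125.0ms (1/4)
4. 875.0ms @ 7/4 + 125.0ms (1/4)
5. 1000.0ms @ 2 + 142.857ms (2/7)
6. 1142.857ms @ 16/7 + 142.857ms (2/7)
7. 1285.714ms @ 18/7 + 285.714ms (4/7)
8. 1571.429ms @ 22/7 + 142.857ms (2/7)
9. 1714.286ms @ 24/7 + 142.857ms (2/7)
10. 1857.143ms @ 26/7 + 142.857ms (2/7)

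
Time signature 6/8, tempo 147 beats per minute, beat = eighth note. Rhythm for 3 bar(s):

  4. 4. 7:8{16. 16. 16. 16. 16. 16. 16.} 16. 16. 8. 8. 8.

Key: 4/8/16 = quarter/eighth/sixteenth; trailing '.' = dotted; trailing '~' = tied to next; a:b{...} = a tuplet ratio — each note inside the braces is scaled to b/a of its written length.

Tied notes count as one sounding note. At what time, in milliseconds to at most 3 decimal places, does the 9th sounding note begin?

1. 0.0ms @ 0 + 1224.49ms (3)
2. 1224.49ms @ 3 + 1224.49ms (3)
3. 2448.98ms @ 6 + 349.854ms (6/7)
4. 2798.834ms @ 48/7 + 349.854ms (6/7)
5. 3148.688ms @ 54/7 + 349.854ms (6/7)
6. 3498.542ms @ 60/7 + 349.854ms (6/7)
7. 3848.397ms @ 66/7 + 349.854ms (6/7)
8. 4198.251ms @ 72/7 + 349.854ms (6/7)
9. 4548.105ms @ 78/7 + 349.854ms (6/7)
10. 4897.959ms @ 12 + 306.122ms (3/4)
11. 5204.082ms @ 51/4 + 306.122ms (3/4)
12. 5510.204ms @ 27/2 + 612.245ms (3/2)
13. 6122.449ms @ 15 + 612.245ms (3/2)
14. 6734.694ms @ 33/2 + 612.245ms (3/2)

note 9 onset = 78/7b = 4548.105ms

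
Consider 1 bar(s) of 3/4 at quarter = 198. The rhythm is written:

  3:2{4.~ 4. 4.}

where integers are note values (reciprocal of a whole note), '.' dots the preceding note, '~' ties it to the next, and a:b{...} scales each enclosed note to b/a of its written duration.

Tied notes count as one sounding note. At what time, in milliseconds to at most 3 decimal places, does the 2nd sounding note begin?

note 2 onset = 2b = 606.061ms

1. 0.0ms @ 0 + 606.061ms (2)
2. 606.061ms @ 2 + 303.03ms (1)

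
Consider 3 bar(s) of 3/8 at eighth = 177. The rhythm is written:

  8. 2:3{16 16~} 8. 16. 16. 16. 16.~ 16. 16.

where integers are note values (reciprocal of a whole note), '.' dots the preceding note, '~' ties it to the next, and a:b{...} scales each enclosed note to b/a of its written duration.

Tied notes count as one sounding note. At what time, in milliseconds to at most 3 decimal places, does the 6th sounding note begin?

note 6 onset = 6b = 2033.898ms

1. 0.0ms @ 0 + 508.475ms (3/2)
2. 508.475ms @ 3/2 + 254.237ms (3/4)
3. 762.712ms @ 9/4 + 762.712ms (9/4)
4. 1525.424ms @ 9/2 + 254.237ms (3/4)
5. 1779.661ms @ 21/4 + 254.237ms (3/4)
6. 2033.898ms @ 6 + 254.237ms (3/4)
7. 2288.136ms @ 27/4 + 508.475ms (3/2)
8. 2796.61ms @ 33/4 + 254.237ms (3/4)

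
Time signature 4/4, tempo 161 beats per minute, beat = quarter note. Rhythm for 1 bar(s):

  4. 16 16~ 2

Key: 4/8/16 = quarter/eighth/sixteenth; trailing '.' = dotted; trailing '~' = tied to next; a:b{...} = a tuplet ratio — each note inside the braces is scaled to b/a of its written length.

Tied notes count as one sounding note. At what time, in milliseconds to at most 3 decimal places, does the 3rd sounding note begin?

note 3 onset = 7/4b = 652.174ms

1. 0.0ms @ 0 + 559.006ms (3/2)
2. 559.006ms @ 3/2 + 93.168ms (1/4)
3. 652.174ms @ 7/4 + 838.509ms (9/4)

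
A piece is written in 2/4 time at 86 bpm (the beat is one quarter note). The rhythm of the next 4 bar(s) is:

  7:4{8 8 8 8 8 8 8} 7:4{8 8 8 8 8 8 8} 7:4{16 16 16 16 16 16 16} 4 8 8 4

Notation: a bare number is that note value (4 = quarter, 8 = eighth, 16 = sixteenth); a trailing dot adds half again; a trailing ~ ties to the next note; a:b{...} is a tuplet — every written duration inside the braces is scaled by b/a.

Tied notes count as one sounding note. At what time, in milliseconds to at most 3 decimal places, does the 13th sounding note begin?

1. 0.0ms @ 0 + 199.336ms (2/7)
2. 199.336ms @ 2/7 + 199.336ms (2/7)
3. 398.671ms @ 4/7 + 199.336ms (2/7)
4. 598.007ms @ 6/7 + 199.336ms (2/7)
5. 797.342ms @ 8/7 + 199.336ms (2/7)
6. 996.678ms @ 10/7 + 199.336ms (2/7)
7. 1196.013ms @ 12/7 + 199.336ms (2/7)
8. 1395.349ms @ 2 + 199.336ms (2/7)
9. 1594.684ms @ 16/7 + 199.336ms (2/7)
10. 1794.02ms @ 18/7 + 199.336ms (2/7)
11. 1993.355ms @ 20/7 + 199.336ms (2/7)
12. 2192.691ms @ 22/7 + 199.336ms (2/7)
13. 2392.027ms @ 24/7 + 199.336ms (2/7)
14. 2591.362ms @ 26/7 + 199.336ms (2/7)
15. 2790.698ms @ 4 + 99.668ms (1/7)
16. 2890.365ms @ 29/7 + 99.668ms (1/7)
17. 2990.033ms @ 30/7 + 99.668ms (1/7)
18. 3089.701ms @ 31/7 + 99.668ms (1/7)
19. 3189.369ms @ 32/7 + 99.668ms (1/7)
20. 3289.037ms @ 33/7 + 99.668ms (1/7)
21. 3388.704ms @ 34/7 + 99.668ms (1/7)
22. 3488.372ms @ 5 + 697.674ms (1)
23. 4186.047ms @ 6 + 348.837ms (1/2)
24. 4534.884ms @ 13/2 + 348.837ms (1/2)
25. 4883.721ms @ 7 + 697.674ms (1)

note 13 onset = 24/7b = 2392.027ms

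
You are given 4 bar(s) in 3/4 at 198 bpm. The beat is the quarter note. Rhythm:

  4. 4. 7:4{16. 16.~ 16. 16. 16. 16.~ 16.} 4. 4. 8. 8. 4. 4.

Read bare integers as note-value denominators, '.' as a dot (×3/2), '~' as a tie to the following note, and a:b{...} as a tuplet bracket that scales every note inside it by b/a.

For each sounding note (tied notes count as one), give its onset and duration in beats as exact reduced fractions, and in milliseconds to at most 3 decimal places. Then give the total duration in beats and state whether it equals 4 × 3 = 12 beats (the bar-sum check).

1) 0.0ms=0b +454.545ms=3/2b
2) 454.545ms=3/2b +454.545ms=3/2b
3) 909.091ms=3b +64.935ms=3/14b
4) 974.026ms=45/14b +129.87ms=3/7b
5) 1103.896ms=51/14b +64.935ms=3/14b
6) 1168.831ms=27/7b +64.935ms=3/14b
7) 1233.766ms=57/14b +129.87ms=3/7b
8) 1363.636ms=9/2b +454.545ms=3/2b
9) 1818.182ms=6b +454.545ms=3/2b
10) 2272.727ms=15/2b +227.273ms=3/4b
11) 2500.0ms=33/4b +227.273ms=3/4b
12) 2727.273ms=9b +454.545ms=3/2b
13) 3181.818ms=21/2b +454.545ms=3/2b
Σ=12b of 12 (198bpm 3/4) — PASS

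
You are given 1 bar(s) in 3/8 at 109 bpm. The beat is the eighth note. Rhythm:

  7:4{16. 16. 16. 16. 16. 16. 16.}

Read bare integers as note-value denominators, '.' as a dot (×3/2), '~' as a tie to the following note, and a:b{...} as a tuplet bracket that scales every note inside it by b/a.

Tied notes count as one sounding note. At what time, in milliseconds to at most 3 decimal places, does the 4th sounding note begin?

note 4 onset = 9/7b = 707.733ms

1. 0.0ms @ 0 + 235.911ms (3/7)
2. 235.911ms @ 3/7 + 235.911ms (3/7)
3. 471.822ms @ 6/7 + 235.911ms (3/7)
4. 707.733ms @ 9/7 + 235.911ms (3/7)
5. 943.644ms @ 12/7 + 235.911ms (3/7)
6. 1179.554ms @ 15/7 + 235.911ms (3/7)
7. 1415.465ms @ 18/7 + 235.911ms (3/7)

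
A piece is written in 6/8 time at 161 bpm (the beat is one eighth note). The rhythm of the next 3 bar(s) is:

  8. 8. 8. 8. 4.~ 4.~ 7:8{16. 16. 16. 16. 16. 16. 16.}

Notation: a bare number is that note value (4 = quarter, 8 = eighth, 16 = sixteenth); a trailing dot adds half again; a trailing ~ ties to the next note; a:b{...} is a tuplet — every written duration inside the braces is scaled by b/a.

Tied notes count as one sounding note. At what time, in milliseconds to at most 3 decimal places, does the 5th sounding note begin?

note 5 onset = 6b = 2236.025ms

1. 0.0ms @ 0 + 559.006ms (3/2)
2. 559.006ms @ 3/2 + 559.006ms (3/2)
3. 1118.012ms @ 3 + 559.006ms (3/2)
4. 1677.019ms @ 9/2 + 559.006ms (3/2)
5. 2236.025ms @ 6 + 2555.457ms (48/7)
6. 4791.482ms @ 90/7 + 319.432ms (6/7)
7. 5110.914ms @ 96/7 + 319.432ms (6/7)
8. 5430.346ms @ 102/7 + 319.432ms (6/7)
9. 5749.778ms @ 108/7 + 319.432ms (6/7)
10. 6069.21ms @ 114/7 + 319.432ms (6/7)
11. 6388.642ms @ 120/7 + 319.432ms (6/7)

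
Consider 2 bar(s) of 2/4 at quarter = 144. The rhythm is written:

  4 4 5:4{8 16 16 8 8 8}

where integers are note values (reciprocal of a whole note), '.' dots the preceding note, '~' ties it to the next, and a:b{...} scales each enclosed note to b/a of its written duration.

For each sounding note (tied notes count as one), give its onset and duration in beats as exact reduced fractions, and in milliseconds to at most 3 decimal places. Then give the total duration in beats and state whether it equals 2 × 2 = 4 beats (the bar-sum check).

1) 0.0ms=0b +416.667ms=1b
2) 416.667ms=1b +416.667ms=1b
3) 833.333ms=2b +166.667ms=2/5b
4) 1000.0ms=12/5b +83.333ms=1/5b
5) 1083.333ms=13/5b +83.333ms=1/5b
6) 1166.667ms=14/5b +166.667ms=2/5b
7) 1333.333ms=16/5b +166.667ms=2/5b
8) 1500.0ms=18/5b +166.667ms=2/5b
Σ=4b of 4 (144bpm 2/4) — PASS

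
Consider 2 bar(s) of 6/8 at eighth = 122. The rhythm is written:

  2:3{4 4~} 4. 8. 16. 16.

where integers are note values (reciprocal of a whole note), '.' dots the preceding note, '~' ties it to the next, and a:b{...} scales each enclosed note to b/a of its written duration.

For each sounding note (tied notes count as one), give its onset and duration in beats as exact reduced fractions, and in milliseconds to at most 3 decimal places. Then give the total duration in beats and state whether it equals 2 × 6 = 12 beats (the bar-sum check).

1) 0.0ms=0b +1475.41ms=3b
2) 1475.41ms=3b +2950.82ms=6b
3) 4426.23ms=9b +737.705ms=3/2b
4) 5163.934ms=21/2b +368.852ms=3/4b
5) 5532.787ms=45/4b +368.852ms=3/4b
Σ=12b of 12 (122bpm 6/8) — PASS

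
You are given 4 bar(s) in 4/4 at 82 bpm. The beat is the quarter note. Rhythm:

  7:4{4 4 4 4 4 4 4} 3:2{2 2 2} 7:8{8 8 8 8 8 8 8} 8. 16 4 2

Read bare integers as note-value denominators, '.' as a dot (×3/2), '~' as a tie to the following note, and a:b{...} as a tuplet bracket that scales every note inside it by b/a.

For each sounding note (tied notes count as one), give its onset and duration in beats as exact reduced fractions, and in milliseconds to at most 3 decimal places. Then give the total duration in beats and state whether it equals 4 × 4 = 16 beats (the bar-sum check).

1) 0.0ms=0b +418.118ms=4/7b
2) 418.118ms=4/7b +418.118ms=4/7b
3) 836.237ms=8/7b +418.118ms=4/7b
4) 1254.355ms=12/7b +418.118ms=4/7b
5) 1672.474ms=16/7b +418.118ms=4/7b
6) 2090.592ms=20/7b +418.118ms=4/7b
7) 2508.711ms=24/7b +418.118ms=4/7b
8) 2926.829ms=4b +975.61ms=4/3b
9) 3902.439ms=16/3b +975.61ms=4/3b
10) 4878.049ms=20/3b +975.61ms=4/3b
11) 5853.659ms=8b +418.118ms=4/7b
12) 6271.777ms=60/7b +418.118ms=4/7b
13) 6689.895ms=64/7b +418.118ms=4/7b
14) 7108.014ms=68/7b +418.118ms=4/7b
15) 7526.132ms=72/7b +418.118ms=4/7b
16) 7944.251ms=76/7b +418.118ms=4/7b
17) 8362.369ms=80/7b +418.118ms=4/7b
18) 8780.488ms=12b +548.78ms=3/4b
19) 9329.268ms=51/4b +182.927ms=1/4b
20) 9512.195ms=13b +731.707ms=1b
21) 10243.902ms=14b +1463.415ms=2b
Σ=16b of 16 (82bpm 4/4) — PASS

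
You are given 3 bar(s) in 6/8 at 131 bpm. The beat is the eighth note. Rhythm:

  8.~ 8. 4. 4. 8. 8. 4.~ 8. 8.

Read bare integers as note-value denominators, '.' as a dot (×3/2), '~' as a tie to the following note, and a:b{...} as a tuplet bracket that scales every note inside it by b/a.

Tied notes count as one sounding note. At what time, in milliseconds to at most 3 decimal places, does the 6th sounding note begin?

note 6 onset = 12b = 5496.183ms

1. 0.0ms @ 0 + 1374.046ms (3)
2. 1374.046ms @ 3 + 1374.046ms (3)
3. 2748.092ms @ 6 + 1374.046ms (3)
4. 4122.137ms @ 9 + 687.023ms (3/2)
5. 4809.16ms @ 21/2 + 687.023ms (3/2)
6. 5496.183ms @ 12 + 2061.069ms (9/2)
7. 7557.252ms @ 33/2 + 687.023ms (3/2)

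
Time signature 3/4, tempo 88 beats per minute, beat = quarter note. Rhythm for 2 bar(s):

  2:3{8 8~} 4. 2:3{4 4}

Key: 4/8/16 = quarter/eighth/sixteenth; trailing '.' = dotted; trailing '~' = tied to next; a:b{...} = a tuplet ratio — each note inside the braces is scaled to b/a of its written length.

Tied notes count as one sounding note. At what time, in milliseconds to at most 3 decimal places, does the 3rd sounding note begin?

1. 0.0ms @ 0 + 511.364ms (3/4)
2. 511.364ms @ 3/4 + 1534.091ms (9/4)
3. 2045.455ms @ 3 + 1022.727ms (3/2)
4. 3068.182ms @ 9/2 + 1022.727ms (3/2)

note 3 onset = 3b = 2045.455ms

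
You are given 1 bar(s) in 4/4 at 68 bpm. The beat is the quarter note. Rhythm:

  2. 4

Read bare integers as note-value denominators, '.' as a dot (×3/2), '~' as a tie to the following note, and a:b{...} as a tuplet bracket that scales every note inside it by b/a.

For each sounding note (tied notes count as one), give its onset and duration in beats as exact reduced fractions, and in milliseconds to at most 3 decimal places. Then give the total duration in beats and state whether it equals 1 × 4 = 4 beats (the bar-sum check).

1) 0.0ms=0b +2647.059ms=3b
2) 2647.059ms=3b +882.353ms=1b
Σ=4b of 4 (68bpm 4/4) — PASS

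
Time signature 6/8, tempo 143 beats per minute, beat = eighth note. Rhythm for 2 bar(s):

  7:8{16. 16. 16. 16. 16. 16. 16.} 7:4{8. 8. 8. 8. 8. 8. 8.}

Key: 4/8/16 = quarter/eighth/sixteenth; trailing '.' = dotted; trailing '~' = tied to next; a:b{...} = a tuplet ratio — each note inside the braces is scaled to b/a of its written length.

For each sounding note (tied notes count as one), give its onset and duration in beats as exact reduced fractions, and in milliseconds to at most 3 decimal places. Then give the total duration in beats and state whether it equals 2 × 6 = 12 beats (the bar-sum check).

1) 0.0ms=0b +359.64ms=6/7b
2) 359.64ms=6/7b +359.64ms=6/7b
3) 719.281ms=12/7b +359.64ms=6/7b
4) 1078.921ms=18/7b +359.64ms=6/7b
5) 1438.561ms=24/7b +359.64ms=6/7b
6) 1798.202ms=30/7b +359.64ms=6/7b
7) 2157.842ms=36/7b +359.64ms=6/7b
8) 2517.483ms=6b +359.64ms=6/7b
9) 2877.123ms=48/7b +359.64ms=6/7b
10) 3236.763ms=54/7b +359.64ms=6/7b
11) 3596.404ms=60/7b +359.64ms=6/7b
12) 3956.044ms=66/7b +359.64ms=6/7b
13) 4315.684ms=72/7b +359.64ms=6/7b
14) 4675.325ms=78/7b +359.64ms=6/7b
Σ=12b of 12 (143bpm 6/8) — PASS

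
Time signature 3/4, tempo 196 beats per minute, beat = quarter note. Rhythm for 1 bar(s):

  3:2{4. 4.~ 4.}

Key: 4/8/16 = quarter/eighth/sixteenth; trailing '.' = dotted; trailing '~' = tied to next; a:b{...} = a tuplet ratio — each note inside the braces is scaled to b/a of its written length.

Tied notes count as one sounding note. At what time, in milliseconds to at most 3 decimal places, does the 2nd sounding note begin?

1. 0.0ms @ 0 + 306.122ms (1)
2. 306.122ms @ 1 + 612.245ms (2)

note 2 onset = 1b = 306.122ms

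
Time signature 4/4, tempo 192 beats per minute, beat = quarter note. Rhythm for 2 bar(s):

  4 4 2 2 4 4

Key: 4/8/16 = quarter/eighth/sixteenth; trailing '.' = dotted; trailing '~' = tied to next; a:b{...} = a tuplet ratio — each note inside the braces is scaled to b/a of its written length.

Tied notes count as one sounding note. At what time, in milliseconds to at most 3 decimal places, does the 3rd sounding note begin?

note 3 onset = 2b = 625.0ms

1. 0.0ms @ 0 + 312.5ms (1)
2. 312.5ms @ 1 + 312.5ms (1)
3. 625.0ms @ 2 + 625.0ms (2)
4. 1250.0ms @ 4 + 625.0ms (2)
5. 1875.0ms @ 6 + 312.5ms (1)
6. 2187.5ms @ 7 + 312.5ms (1)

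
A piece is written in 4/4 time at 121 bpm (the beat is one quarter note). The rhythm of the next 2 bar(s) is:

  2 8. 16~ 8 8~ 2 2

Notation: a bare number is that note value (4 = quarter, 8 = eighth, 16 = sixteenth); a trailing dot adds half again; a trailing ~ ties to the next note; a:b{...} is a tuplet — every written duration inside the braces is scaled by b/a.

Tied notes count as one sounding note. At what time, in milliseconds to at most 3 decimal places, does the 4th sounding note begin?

note 4 onset = 7/2b = 1735.537ms

1. 0.0ms @ 0 + 991.736ms (2)
2. 991.736ms @ 2 + 371.901ms (3/4)
3. 1363.636ms @ 11/4 + 371.901ms (3/4)
4. 1735.537ms @ 7/2 + 1239.669ms (5/2)
5. 2975.207ms @ 6 + 991.736ms (2)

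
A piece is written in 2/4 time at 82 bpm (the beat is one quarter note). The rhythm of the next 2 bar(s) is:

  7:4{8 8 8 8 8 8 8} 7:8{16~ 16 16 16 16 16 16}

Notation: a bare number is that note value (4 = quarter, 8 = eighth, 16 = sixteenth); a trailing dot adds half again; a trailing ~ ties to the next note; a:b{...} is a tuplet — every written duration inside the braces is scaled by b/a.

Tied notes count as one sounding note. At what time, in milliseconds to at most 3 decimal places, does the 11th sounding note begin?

note 11 onset = 22/7b = 2299.652ms

1. 0.0ms @ 0 + 209.059ms (2/7)
2. 209.059ms @ 2/7 + 209.059ms (2/7)
3. 418.118ms @ 4/7 + 209.059ms (2/7)
4. 627.178ms @ 6/7 + 209.059ms (2/7)
5. 836.237ms @ 8/7 + 209.059ms (2/7)
6. 1045.296ms @ 10/7 + 209.059ms (2/7)
7. 1254.355ms @ 12/7 + 209.059ms (2/7)
8. 1463.415ms @ 2 + 418.118ms (4/7)
9. 1881.533ms @ 18/7 + 209.059ms (2/7)
10. 2090.592ms @ 20/7 + 209.059ms (2/7)
11. 2299.652ms @ 22/7 + 209.059ms (2/7)
12. 2508.711ms @ 24/7 + 209.059ms (2/7)
13. 2717.77ms @ 26/7 + 209.059ms (2/7)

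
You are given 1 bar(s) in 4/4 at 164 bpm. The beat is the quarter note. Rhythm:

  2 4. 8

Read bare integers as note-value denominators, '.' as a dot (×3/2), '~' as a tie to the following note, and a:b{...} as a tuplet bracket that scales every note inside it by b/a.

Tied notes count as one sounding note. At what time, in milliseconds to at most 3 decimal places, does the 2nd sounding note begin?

1. 0.0ms @ 0 + 731.707ms (2)
2. 731.707ms @ 2 + 548.78ms (3/2)
3. 1280.488ms @ 7/2 + 182.927ms (1/2)

note 2 onset = 2b = 731.707ms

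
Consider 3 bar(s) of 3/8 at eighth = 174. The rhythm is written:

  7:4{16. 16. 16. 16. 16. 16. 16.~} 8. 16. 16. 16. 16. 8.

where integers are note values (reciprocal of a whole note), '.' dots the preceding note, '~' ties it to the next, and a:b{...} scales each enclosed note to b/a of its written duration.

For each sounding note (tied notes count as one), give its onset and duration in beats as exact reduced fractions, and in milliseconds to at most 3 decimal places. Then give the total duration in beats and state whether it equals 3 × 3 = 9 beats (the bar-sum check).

1) 0.0ms=0b +147.783ms=3/7b
2) 147.783ms=3/7b +147.783ms=3/7b
3) 295.567ms=6/7b +147.783ms=3/7b
4) 443.35ms=9/7b +147.783ms=3/7b
5) 591.133ms=12/7b +147.783ms=3/7b
6) 738.916ms=15/7b +147.783ms=3/7b
7) 886.7ms=18/7b +665.025ms=27/14b
8) 1551.724ms=9/2b +258.621ms=3/4b
9) 1810.345ms=21/4b +258.621ms=3/4b
10) 2068.966ms=6b +258.621ms=3/4b
11) 2327.586ms=27/4b +258.621ms=3/4b
12) 2586.207ms=15/2b +517.241ms=3/2b
Σ=9b of 9 (174bpm 3/8) — PASS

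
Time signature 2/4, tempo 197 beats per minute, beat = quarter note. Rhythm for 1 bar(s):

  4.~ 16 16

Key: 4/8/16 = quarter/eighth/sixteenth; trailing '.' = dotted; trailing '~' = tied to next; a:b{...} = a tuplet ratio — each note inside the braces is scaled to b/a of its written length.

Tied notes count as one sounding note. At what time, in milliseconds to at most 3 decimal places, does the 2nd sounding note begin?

note 2 onset = 7/4b = 532.995ms

1. 0.0ms @ 0 + 532.995ms (7/4)
2. 532.995ms @ 7/4 + 76.142ms (1/4)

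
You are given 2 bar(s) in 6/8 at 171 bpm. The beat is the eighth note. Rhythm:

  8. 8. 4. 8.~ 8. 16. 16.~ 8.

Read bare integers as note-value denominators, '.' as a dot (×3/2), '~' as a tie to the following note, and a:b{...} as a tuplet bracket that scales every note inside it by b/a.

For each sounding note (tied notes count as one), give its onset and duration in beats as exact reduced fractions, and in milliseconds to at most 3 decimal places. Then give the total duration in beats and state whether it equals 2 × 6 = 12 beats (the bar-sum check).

1) 0.0ms=0b +526.316ms=3/2b
2) 526.316ms=3/2b +526.316ms=3/2b
3) 1052.632ms=3b +1052.632ms=3b
4) 2105.263ms=6b +1052.632ms=3b
5) 3157.895ms=9b +263.158ms=3/4b
6) 3421.053ms=39/4b +789.474ms=9/4b
Σ=12b of 12 (171bpm 6/8) — PASS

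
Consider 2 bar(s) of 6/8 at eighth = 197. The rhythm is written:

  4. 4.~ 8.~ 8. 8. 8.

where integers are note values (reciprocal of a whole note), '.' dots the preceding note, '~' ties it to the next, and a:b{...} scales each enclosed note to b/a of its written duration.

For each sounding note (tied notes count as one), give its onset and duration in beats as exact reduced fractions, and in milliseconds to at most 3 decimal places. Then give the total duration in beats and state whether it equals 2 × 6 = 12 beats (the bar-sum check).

1) 0.0ms=0b +913.706ms=3b
2) 913.706ms=3b +1827.411ms=6b
3) 2741.117ms=9b +456.853ms=3/2b
4) 3197.97ms=21/2b +456.853ms=3/2b
Σ=12b of 12 (197bpm 6/8) — PASS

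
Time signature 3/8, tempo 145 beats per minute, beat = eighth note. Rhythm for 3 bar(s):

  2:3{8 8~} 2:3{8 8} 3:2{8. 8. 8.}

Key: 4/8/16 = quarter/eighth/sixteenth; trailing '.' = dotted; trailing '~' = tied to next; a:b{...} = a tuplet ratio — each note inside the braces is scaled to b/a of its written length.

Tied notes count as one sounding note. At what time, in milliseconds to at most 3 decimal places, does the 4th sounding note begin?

note 4 onset = 6b = 2482.759ms

1. 0.0ms @ 0 + 620.69ms (3/2)
2. 620.69ms @ 3/2 + 1241.379ms (3)
3. 1862.069ms @ 9/2 + 620.69ms (3/2)
4. 2482.759ms @ 6 + 413.793ms (1)
5. 2896.552ms @ 7 + 413.793ms (1)
6. 3310.345ms @ 8 + 413.793ms (1)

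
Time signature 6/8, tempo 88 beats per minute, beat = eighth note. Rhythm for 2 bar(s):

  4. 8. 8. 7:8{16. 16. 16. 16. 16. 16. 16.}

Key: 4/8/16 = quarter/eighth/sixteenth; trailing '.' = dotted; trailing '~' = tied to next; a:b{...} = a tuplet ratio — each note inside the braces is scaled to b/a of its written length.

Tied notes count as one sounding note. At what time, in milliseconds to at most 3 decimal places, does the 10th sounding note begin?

1. 0.0ms @ 0 + 2045.455ms (3)
2. 2045.455ms @ 3 + 1022.727ms (3/2)
3. 3068.182ms @ 9/2 + 1022.727ms (3/2)
4. 4090.909ms @ 6 + 584.416ms (6/7)
5. 4675.325ms @ 48/7 + 584.416ms (6/7)
6. 5259.74ms @ 54/7 + 584.416ms (6/7)
7. 5844.156ms @ 60/7 + 584.416ms (6/7)
8. 6428.571ms @ 66/7 + 584.416ms (6/7)
9. 7012.987ms @ 72/7 + 584.416ms (6/7)
10. 7597.403ms @ 78/7 + 584.416ms (6/7)

note 10 onset = 78/7b = 7597.403ms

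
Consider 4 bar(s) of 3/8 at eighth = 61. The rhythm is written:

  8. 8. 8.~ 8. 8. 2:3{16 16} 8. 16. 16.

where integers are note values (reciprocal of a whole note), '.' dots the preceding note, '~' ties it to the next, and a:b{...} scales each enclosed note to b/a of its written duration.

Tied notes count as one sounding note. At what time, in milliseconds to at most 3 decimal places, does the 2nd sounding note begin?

1. 0.0ms @ 0 + 1475.41ms (3/2)
2. 1475.41ms @ 3/2 + 1475.41ms (3/2)
3. 2950.82ms @ 3 + 2950.82ms (3)
4. 5901.639ms @ 6 + 1475.41ms (3/2)
5. 7377.049ms @ 15/2 + 737.705ms (3/4)
6. 8114.754ms @ 33/4 + 737.705ms (3/4)
7. 8852.459ms @ 9 + 1475.41ms (3/2)
8. 10327.869ms @ 21/2 + 737.705ms (3/4)
9. 11065.574ms @ 45/4 + 737.705ms (3/4)

note 2 onset = 3/2b = 1475.41ms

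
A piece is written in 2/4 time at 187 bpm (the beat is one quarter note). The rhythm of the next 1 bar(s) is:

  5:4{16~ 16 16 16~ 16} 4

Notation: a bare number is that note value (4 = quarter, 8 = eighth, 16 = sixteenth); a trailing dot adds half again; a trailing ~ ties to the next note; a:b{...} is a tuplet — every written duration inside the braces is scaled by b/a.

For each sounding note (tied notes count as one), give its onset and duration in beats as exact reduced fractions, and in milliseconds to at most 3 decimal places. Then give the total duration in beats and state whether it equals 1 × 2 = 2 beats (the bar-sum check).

1) 0.0ms=0b +128.342ms=2/5b
2) 128.342ms=2/5b +64.171ms=1/5b
3) 192.513ms=3/5b +128.342ms=2/5b
4) 320.856ms=1b +320.856ms=1b
Σ=2b of 2 (187bpm 2/4) — PASS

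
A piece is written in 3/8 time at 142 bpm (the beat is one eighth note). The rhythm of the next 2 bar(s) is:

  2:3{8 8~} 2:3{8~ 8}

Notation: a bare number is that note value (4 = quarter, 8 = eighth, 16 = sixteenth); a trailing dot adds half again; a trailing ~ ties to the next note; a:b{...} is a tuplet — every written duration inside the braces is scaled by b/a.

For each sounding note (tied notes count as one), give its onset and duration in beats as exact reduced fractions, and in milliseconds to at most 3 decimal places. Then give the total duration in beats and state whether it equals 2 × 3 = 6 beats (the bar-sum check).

1) 0.0ms=0b +633.803ms=3/2b
2) 633.803ms=3/2b +1901.408ms=9/2b
Σ=6b of 6 (142bpm 3/8) — PASS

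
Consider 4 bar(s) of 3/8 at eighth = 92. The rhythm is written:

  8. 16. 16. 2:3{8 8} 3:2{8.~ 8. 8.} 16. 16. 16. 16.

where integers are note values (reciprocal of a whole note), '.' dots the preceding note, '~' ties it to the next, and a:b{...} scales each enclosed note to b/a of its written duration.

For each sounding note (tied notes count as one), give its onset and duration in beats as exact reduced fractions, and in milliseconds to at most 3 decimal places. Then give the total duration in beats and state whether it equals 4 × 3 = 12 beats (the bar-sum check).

1) 0.0ms=0b +978.261ms=3/2b
2) 978.261ms=3/2b +489.13ms=3/4b
3) 1467.391ms=9/4b +489.13ms=3/4b
4) 1956.522ms=3b +978.261ms=3/2b
5) 2934.783ms=9/2b +978.261ms=3/2b
6) 3913.043ms=6b +1304.348ms=2b
7) 5217.391ms=8b +652.174ms=1b
8) 5869.565ms=9b +489.13ms=3/4b
9) 6358.696ms=39/4b +489.13ms=3/4b
10) 6847.826ms=21/2b +489.13ms=3/4b
11) 7336.957ms=45/4b +489.13ms=3/4b
Σ=12b of 12 (92bpm 3/8) — PASS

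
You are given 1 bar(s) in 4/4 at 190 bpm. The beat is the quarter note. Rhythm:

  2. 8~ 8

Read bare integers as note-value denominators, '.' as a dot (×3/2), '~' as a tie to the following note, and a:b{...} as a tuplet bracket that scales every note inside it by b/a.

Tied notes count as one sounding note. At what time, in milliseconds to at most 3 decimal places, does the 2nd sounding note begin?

1. 0.0ms @ 0 + 947.368ms (3)
2. 947.368ms @ 3 + 315.789ms (1)

note 2 onset = 3b = 947.368ms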